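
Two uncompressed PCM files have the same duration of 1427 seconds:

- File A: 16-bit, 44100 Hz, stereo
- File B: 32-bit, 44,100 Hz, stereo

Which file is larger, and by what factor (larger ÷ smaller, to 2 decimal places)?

File B, by a factor of 2.00

File A: 44,100 × 2 × 2 = 176,400 bytes/s.
File B: 44,100 × 4 × 2 = 352,800 bytes/s.
File B is larger; ratio = 503,445,600 / 251,722,800 = 2.00.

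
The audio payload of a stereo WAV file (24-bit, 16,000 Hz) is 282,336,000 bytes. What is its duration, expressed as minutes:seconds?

49:01

Byte rate = 16,000 × 3 × 2 = 96,000 bytes/s.
Duration = 282,336,000 / 96,000 = 2,941 s.
2,941 s = 49:01.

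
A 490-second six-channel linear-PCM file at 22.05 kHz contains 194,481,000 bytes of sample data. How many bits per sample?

24 bits

Bytes per sample = 194,481,000 / (22,050 × 490 × 6) = 194,481,000 / 64,827,000 = 3.
Bit depth = 3 × 8 = 24 bits.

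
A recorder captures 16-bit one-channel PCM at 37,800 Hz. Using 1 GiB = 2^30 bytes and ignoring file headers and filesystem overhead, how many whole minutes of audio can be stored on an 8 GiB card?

1,893 minutes

Uncompressed byte rate = 37,800 × 2 × 1 = 75,600 bytes/s.
Capacity = 8 × 1,073,741,824 = 8,589,934,592 bytes.
8,589,934,592 / 75,600 ≈ 113623.47 s → 1,893 minutes.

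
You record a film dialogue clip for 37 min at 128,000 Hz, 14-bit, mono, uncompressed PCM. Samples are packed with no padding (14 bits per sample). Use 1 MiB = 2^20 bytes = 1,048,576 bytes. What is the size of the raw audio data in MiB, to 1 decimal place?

474.2 MiB

Duration = 37 min = 2,220 s.
Bits = 128,000 × 2,220 × 14 × 1 = 3,978,240,000 bits = 497,280,000 bytes.
497,280,000 / 1,048,576 = 474.2 MiB.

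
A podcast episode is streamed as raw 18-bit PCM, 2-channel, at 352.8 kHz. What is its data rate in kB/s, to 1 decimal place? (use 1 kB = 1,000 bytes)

Bit rate = 352,800 × 18 × 2 = 12,700,800 bits/s.
12,700,800 / 8 = 1,587,600 B/s = 1587.6 kB/s.

1587.6 kB/s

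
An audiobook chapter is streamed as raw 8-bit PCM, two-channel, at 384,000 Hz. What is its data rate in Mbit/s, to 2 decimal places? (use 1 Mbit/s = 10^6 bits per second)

Bit rate = 384,000 × 8 × 2 = 6,144,000 bits/s.
= 6.14 Mbit/s.

6.14 Mbit/s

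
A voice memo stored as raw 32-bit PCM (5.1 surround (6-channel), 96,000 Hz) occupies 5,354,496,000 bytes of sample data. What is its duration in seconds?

2,324 seconds

Byte rate = 96,000 × 4 × 6 = 2,304,000 bytes/s.
Duration = 5,354,496,000 / 2,304,000 = 2,324 s.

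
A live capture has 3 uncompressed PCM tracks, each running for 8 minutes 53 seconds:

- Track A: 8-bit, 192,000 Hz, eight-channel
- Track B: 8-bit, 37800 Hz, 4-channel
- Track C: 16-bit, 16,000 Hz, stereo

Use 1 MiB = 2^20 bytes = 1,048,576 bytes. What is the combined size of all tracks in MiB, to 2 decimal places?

890.15 MiB

8 minutes 53 seconds = 533 s.
Track A: 192,000 × 533 × 1 × 8 = 818,688,000 bytes.
Track B: 37,800 × 533 × 1 × 4 = 80,589,600 bytes.
Track C: 16,000 × 533 × 2 × 2 = 34,112,000 bytes.
Total = 933,389,600 bytes = 890.15 MiB.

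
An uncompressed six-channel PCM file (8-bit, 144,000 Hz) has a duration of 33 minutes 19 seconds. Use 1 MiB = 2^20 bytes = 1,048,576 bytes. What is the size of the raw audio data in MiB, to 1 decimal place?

Duration = 33 minutes 19 seconds = 1,999 s.
Bytes = 144,000 samples/s × 1,999 s × 1 bytes/sample × 6 ch = 1,727,136,000 bytes.
1,727,136,000 / 1,048,576 = 1647.1 MiB.

1647.1 MiB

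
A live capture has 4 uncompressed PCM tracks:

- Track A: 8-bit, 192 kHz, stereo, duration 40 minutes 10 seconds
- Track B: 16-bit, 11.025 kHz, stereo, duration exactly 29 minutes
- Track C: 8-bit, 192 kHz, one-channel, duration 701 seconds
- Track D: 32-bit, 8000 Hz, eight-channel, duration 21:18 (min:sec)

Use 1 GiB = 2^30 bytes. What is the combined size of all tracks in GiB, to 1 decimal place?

Track A: 40 minutes 10 seconds = 2,410 s; 192,000 × 2,410 × 1 × 2 = 925,440,000 bytes.
Track B: exactly 29 minutes = 1,740 s; 11,025 × 1,740 × 2 × 2 = 76,734,000 bytes.
Track C: 192,000 × 701 × 1 × 1 = 134,592,000 bytes.
Track D: 21:18 (min:sec) = 1,278 s; 8,000 × 1,278 × 4 × 8 = 327,168,000 bytes.
Total = 1,463,934,000 bytes = 1.4 GiB.

1.4 GiB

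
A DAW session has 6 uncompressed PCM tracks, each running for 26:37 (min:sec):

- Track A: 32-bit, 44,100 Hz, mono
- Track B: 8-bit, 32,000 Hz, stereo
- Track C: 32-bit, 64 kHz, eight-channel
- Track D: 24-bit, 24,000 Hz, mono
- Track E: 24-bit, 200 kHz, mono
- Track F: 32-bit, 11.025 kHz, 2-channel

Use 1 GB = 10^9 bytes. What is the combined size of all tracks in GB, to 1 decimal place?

4.9 GB

26:37 (min:sec) = 1,597 s.
Track A: 44,100 × 1,597 × 4 × 1 = 281,710,800 bytes.
Track B: 32,000 × 1,597 × 1 × 2 = 102,208,000 bytes.
Track C: 64,000 × 1,597 × 4 × 8 = 3,270,656,000 bytes.
Track D: 24,000 × 1,597 × 3 × 1 = 114,984,000 bytes.
Track E: 200,000 × 1,597 × 3 × 1 = 958,200,000 bytes.
Track F: 11,025 × 1,597 × 4 × 2 = 140,855,400 bytes.
Total = 4,868,614,200 bytes = 4.9 GB.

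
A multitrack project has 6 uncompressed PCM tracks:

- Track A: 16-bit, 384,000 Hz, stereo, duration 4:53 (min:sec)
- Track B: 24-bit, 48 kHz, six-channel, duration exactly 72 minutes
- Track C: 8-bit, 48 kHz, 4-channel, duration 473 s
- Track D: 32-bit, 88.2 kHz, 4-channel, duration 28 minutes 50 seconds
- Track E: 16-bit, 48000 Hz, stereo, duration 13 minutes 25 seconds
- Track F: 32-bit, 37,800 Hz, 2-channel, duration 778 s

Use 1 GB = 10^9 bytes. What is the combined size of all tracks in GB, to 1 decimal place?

Track A: 4:53 (min:sec) = 293 s; 384,000 × 293 × 2 × 2 = 450,048,000 bytes.
Track B: exactly 72 minutes = 4,320 s; 48,000 × 4,320 × 3 × 6 = 3,732,480,000 bytes.
Track C: 48,000 × 473 × 1 × 4 = 90,816,000 bytes.
Track D: 28 minutes 50 seconds = 1,730 s; 88,200 × 1,730 × 4 × 4 = 2,441,376,000 bytes.
Track E: 13 minutes 25 seconds = 805 s; 48,000 × 805 × 2 × 2 = 154,560,000 bytes.
Track F: 37,800 × 778 × 4 × 2 = 235,267,200 bytes.
Total = 7,104,547,200 bytes = 7.1 GB.

7.1 GB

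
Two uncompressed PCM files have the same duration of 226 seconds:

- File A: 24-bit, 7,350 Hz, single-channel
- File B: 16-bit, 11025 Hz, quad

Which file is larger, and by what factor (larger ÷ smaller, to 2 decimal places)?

File B, by a factor of 4.00

File A: 7,350 × 3 × 1 = 22,050 bytes/s.
File B: 11,025 × 2 × 4 = 88,200 bytes/s.
File B is larger; ratio = 19,933,200 / 4,983,300 = 4.00.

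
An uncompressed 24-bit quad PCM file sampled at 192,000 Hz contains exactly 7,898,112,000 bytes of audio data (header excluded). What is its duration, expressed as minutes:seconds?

57:08

Byte rate = 192,000 × 3 × 4 = 2,304,000 bytes/s.
Duration = 7,898,112,000 / 2,304,000 = 3,428 s.
3,428 s = 57:08.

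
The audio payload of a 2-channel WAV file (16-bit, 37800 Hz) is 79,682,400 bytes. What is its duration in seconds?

527 seconds

Byte rate = 37,800 × 2 × 2 = 151,200 bytes/s.
Duration = 79,682,400 / 151,200 = 527 s.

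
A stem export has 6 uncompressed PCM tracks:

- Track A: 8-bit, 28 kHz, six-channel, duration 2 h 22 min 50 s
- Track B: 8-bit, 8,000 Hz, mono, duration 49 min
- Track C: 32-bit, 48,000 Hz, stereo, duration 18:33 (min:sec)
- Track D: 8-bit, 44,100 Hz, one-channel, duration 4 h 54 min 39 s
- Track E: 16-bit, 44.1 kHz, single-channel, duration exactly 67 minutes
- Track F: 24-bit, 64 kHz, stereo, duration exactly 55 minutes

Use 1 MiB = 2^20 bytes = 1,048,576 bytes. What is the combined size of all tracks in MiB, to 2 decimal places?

Track A: 2 h 22 min 50 s = 8,570 s; 28,000 × 8,570 × 1 × 6 = 1,439,760,000 bytes.
Track B: 49 min = 2,940 s; 8,000 × 2,940 × 1 × 1 = 23,520,000 bytes.
Track C: 18:33 (min:sec) = 1,113 s; 48,000 × 1,113 × 4 × 2 = 427,392,000 bytes.
Track D: 4 h 54 min 39 s = 17,679 s; 44,100 × 17,679 × 1 × 1 = 779,643,900 bytes.
Track E: exactly 67 minutes = 4,020 s; 44,100 × 4,020 × 2 × 1 = 354,564,000 bytes.
Track F: exactly 55 minutes = 3,300 s; 64,000 × 3,300 × 3 × 2 = 1,267,200,000 bytes.
Total = 4,292,079,900 bytes = 4093.25 MiB.

4093.25 MiB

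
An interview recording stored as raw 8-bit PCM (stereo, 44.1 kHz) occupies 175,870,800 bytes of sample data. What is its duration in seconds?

Byte rate = 44,100 × 1 × 2 = 88,200 bytes/s.
Duration = 175,870,800 / 88,200 = 1,994 s.

1,994 seconds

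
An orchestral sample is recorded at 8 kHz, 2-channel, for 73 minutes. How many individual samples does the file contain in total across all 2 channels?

73 minutes = 4,380 s.
8,000 × 4,380 s × 2 ch = 70,080,000 samples.

70,080,000 samples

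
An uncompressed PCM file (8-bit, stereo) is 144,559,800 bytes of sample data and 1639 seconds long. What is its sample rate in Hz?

Bytes = sample_rate × seconds × bytes_per_sample × channels.
sample_rate = 144,559,800 / (1,639 × 1 × 2) = 144,559,800 / 3,278 = 44,100 Hz.

44,100 Hz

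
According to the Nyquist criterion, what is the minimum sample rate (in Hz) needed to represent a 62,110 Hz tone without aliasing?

124,220 Hz

Minimum sample rate = 2 × 62,110 Hz = 124,220 Hz.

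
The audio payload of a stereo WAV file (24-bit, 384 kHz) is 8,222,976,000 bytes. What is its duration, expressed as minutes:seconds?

59:29

Byte rate = 384,000 × 3 × 2 = 2,304,000 bytes/s.
Duration = 8,222,976,000 / 2,304,000 = 3,569 s.
3,569 s = 59:29.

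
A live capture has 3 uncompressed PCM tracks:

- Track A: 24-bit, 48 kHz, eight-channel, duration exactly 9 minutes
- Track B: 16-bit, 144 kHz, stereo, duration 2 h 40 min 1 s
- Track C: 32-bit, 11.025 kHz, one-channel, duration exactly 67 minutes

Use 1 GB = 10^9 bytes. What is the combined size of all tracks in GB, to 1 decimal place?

6.3 GB

Track A: exactly 9 minutes = 540 s; 48,000 × 540 × 3 × 8 = 622,080,000 bytes.
Track B: 2 h 40 min 1 s = 9,601 s; 144,000 × 9,601 × 2 × 2 = 5,530,176,000 bytes.
Track C: exactly 67 minutes = 4,020 s; 11,025 × 4,020 × 4 × 1 = 177,282,000 bytes.
Total = 6,329,538,000 bytes = 6.3 GB.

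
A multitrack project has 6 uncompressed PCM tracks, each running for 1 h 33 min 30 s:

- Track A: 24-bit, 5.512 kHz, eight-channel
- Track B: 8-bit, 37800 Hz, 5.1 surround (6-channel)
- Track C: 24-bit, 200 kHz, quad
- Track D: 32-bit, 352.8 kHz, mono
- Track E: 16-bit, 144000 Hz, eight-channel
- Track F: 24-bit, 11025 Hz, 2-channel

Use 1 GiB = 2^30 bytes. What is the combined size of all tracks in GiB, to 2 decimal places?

34.17 GiB

1 h 33 min 30 s = 5,610 s.
Track A: 5,512 × 5,610 × 3 × 8 = 742,135,680 bytes.
Track B: 37,800 × 5,610 × 1 × 6 = 1,272,348,000 bytes.
Track C: 200,000 × 5,610 × 3 × 4 = 13,464,000,000 bytes.
Track D: 352,800 × 5,610 × 4 × 1 = 7,916,832,000 bytes.
Track E: 144,000 × 5,610 × 2 × 8 = 12,925,440,000 bytes.
Track F: 11,025 × 5,610 × 3 × 2 = 371,101,500 bytes.
Total = 36,691,857,180 bytes = 34.17 GiB.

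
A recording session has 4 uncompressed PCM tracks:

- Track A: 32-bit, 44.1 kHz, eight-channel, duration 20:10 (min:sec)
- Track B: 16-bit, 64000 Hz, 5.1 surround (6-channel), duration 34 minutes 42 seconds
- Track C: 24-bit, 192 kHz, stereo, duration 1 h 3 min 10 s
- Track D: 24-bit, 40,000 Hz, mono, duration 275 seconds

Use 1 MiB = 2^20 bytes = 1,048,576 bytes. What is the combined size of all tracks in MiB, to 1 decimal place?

7348.6 MiB

Track A: 20:10 (min:sec) = 1,210 s; 44,100 × 1,210 × 4 × 8 = 1,707,552,000 bytes.
Track B: 34 minutes 42 seconds = 2,082 s; 64,000 × 2,082 × 2 × 6 = 1,598,976,000 bytes.
Track C: 1 h 3 min 10 s = 3,790 s; 192,000 × 3,790 × 3 × 2 = 4,366,080,000 bytes.
Track D: 40,000 × 275 × 3 × 1 = 33,000,000 bytes.
Total = 7,705,608,000 bytes = 7348.6 MiB.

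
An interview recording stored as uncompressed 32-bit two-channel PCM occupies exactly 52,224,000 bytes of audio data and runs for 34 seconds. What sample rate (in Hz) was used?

Bytes = sample_rate × seconds × bytes_per_sample × channels.
sample_rate = 52,224,000 / (34 × 4 × 2) = 52,224,000 / 272 = 192,000 Hz.

192,000 Hz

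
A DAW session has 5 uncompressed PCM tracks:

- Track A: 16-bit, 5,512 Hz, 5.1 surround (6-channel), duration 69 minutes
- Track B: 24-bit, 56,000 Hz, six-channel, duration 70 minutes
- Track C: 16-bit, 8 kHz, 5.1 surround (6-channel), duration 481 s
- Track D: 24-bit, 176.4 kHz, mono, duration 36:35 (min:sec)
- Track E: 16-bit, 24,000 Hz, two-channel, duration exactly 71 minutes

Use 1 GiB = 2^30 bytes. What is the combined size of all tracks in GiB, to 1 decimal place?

Track A: 69 minutes = 4,140 s; 5,512 × 4,140 × 2 × 6 = 273,836,160 bytes.
Track B: 70 minutes = 4,200 s; 56,000 × 4,200 × 3 × 6 = 4,233,600,000 bytes.
Track C: 8,000 × 481 × 2 × 6 = 46,176,000 bytes.
Track D: 36:35 (min:sec) = 2,195 s; 176,400 × 2,195 × 3 × 1 = 1,161,594,000 bytes.
Track E: exactly 71 minutes = 4,260 s; 24,000 × 4,260 × 2 × 2 = 408,960,000 bytes.
Total = 6,124,166,160 bytes = 5.7 GiB.

5.7 GiB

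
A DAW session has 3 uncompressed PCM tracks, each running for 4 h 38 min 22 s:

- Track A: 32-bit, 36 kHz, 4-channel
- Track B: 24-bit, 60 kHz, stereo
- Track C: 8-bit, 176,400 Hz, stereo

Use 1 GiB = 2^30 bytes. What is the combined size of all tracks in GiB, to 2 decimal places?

20.05 GiB

4 h 38 min 22 s = 16,702 s.
Track A: 36,000 × 16,702 × 4 × 4 = 9,620,352,000 bytes.
Track B: 60,000 × 16,702 × 3 × 2 = 6,012,720,000 bytes.
Track C: 176,400 × 16,702 × 1 × 2 = 5,892,465,600 bytes.
Total = 21,525,537,600 bytes = 20.05 GiB.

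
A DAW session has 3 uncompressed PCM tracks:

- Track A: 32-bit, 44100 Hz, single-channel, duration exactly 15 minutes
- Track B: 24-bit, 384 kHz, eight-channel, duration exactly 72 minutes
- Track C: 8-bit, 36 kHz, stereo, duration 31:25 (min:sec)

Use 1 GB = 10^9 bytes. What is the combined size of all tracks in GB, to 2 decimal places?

Track A: exactly 15 minutes = 900 s; 44,100 × 900 × 4 × 1 = 158,760,000 bytes.
Track B: exactly 72 minutes = 4,320 s; 384,000 × 4,320 × 3 × 8 = 39,813,120,000 bytes.
Track C: 31:25 (min:sec) = 1,885 s; 36,000 × 1,885 × 1 × 2 = 135,720,000 bytes.
Total = 40,107,600,000 bytes = 40.11 GB.

40.11 GB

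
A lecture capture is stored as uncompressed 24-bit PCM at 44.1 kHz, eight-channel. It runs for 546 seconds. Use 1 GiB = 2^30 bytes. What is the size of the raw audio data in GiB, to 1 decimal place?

Bytes = 44,100 samples/s × 546 s × 3 bytes/sample × 8 ch = 577,886,400 bytes.
577,886,400 / 1,073,741,824 = 0.5 GiB.

0.5 GiB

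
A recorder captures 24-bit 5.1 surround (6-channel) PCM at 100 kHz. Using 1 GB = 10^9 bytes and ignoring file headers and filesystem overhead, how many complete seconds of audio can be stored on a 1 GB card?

555 seconds

Uncompressed byte rate = 100,000 × 3 × 6 = 1,800,000 bytes/s.
Capacity = 1 × 1,000,000,000 = 1,000,000,000 bytes.
1,000,000,000 / 1,800,000 ≈ 555.56 s → 555 seconds.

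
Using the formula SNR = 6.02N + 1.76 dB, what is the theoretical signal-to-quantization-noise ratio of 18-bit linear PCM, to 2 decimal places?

6.02 × 18 + 1.76 = 110.12 dB.

110.12 dB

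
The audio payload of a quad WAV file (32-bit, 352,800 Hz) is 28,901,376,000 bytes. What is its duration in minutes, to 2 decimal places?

Byte rate = 352,800 × 4 × 4 = 5,644,800 bytes/s.
Duration = 28,901,376,000 / 5,644,800 = 5,120 s.
5,120 s / 60 = 85.33 minutes.

85.33 minutes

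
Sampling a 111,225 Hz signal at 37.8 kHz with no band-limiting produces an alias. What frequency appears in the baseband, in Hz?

2,175 Hz

Nyquist = 37,800/2 = 18,900 Hz; 111,225 Hz exceeds it.
Alias = |111,225 − 3×37,800| = |111,225 − 113,400| = 2,175 Hz.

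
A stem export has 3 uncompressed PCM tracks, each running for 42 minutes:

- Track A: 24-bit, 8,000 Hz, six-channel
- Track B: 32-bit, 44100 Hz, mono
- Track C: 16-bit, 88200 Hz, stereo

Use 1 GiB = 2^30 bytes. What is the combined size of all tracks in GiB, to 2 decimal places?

42 minutes = 2,520 s.
Track A: 8,000 × 2,520 × 3 × 6 = 362,880,000 bytes.
Track B: 44,100 × 2,520 × 4 × 1 = 444,528,000 bytes.
Track C: 88,200 × 2,520 × 2 × 2 = 889,056,000 bytes.
Total = 1,696,464,000 bytes = 1.58 GiB.

1.58 GiB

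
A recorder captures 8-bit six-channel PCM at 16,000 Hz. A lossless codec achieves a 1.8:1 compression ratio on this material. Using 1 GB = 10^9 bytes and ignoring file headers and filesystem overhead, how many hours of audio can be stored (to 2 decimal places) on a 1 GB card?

5.21 hours

Uncompressed byte rate = 16,000 × 1 × 6 = 96,000 bytes/s.
After 1.8:1 compression, effective rate ≈ 53333.33 bytes/s.
Capacity = 1 × 1,000,000,000 = 1,000,000,000 bytes.
1,000,000,000 / effective rate ≈ 18750 s → 5.21 hours.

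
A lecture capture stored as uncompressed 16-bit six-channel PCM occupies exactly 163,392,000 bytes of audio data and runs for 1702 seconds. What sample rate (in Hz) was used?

8,000 Hz

Bytes = sample_rate × seconds × bytes_per_sample × channels.
sample_rate = 163,392,000 / (1,702 × 2 × 6) = 163,392,000 / 20,424 = 8,000 Hz.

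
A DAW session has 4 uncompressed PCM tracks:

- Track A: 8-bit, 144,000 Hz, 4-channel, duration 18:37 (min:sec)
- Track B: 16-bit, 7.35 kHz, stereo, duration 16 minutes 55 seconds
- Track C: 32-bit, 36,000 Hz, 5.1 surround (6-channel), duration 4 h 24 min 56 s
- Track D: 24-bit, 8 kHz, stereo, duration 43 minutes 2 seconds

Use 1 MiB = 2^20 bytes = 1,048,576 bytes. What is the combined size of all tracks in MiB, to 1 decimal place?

Track A: 18:37 (min:sec) = 1,117 s; 144,000 × 1,117 × 1 × 4 = 643,392,000 bytes.
Track B: 16 minutes 55 seconds = 1,015 s; 7,350 × 1,015 × 2 × 2 = 29,841,000 bytes.
Track C: 4 h 24 min 56 s = 15,896 s; 36,000 × 15,896 × 4 × 6 = 13,734,144,000 bytes.
Track D: 43 minutes 2 seconds = 2,582 s; 8,000 × 2,582 × 3 × 2 = 123,936,000 bytes.
Total = 14,531,313,000 bytes = 13858.1 MiB.

13858.1 MiB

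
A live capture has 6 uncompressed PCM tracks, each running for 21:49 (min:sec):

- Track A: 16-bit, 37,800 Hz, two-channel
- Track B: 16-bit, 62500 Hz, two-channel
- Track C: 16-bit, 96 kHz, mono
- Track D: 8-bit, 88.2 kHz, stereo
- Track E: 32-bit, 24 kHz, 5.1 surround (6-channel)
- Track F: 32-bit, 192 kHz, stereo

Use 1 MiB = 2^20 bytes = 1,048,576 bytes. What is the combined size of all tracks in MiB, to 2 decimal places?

3597.27 MiB

21:49 (min:sec) = 1,309 s.
Track A: 37,800 × 1,309 × 2 × 2 = 197,920,800 bytes.
Track B: 62,500 × 1,309 × 2 × 2 = 327,250,000 bytes.
Track C: 96,000 × 1,309 × 2 × 1 = 251,328,000 bytes.
Track D: 88,200 × 1,309 × 1 × 2 = 230,907,600 bytes.
Track E: 24,000 × 1,309 × 4 × 6 = 753,984,000 bytes.
Track F: 192,000 × 1,309 × 4 × 2 = 2,010,624,000 bytes.
Total = 3,772,014,400 bytes = 3597.27 MiB.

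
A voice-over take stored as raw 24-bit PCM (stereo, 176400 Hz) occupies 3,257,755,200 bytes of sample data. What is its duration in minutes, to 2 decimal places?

51.30 minutes

Byte rate = 176,400 × 3 × 2 = 1,058,400 bytes/s.
Duration = 3,257,755,200 / 1,058,400 = 3,078 s.
3,078 s / 60 = 51.30 minutes.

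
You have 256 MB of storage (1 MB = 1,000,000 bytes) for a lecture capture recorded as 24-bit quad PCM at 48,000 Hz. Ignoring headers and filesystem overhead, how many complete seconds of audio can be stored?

Uncompressed byte rate = 48,000 × 3 × 4 = 576,000 bytes/s.
Capacity = 256 × 1,000,000 = 256,000,000 bytes.
256,000,000 / 576,000 ≈ 444.44 s → 444 seconds.

444 seconds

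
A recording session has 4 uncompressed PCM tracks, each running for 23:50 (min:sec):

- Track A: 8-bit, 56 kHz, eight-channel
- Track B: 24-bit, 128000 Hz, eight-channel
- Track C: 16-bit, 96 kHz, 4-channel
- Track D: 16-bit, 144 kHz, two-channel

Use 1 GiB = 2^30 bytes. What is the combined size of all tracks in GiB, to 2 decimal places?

23:50 (min:sec) = 1,430 s.
Track A: 56,000 × 1,430 × 1 × 8 = 640,640,000 bytes.
Track B: 128,000 × 1,430 × 3 × 8 = 4,392,960,000 bytes.
Track C: 96,000 × 1,430 × 2 × 4 = 1,098,240,000 bytes.
Track D: 144,000 × 1,430 × 2 × 2 = 823,680,000 bytes.
Total = 6,955,520,000 bytes = 6.48 GiB.

6.48 GiB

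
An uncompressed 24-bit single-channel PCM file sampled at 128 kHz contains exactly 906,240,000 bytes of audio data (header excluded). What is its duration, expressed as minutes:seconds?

39:20

Byte rate = 128,000 × 3 × 1 = 384,000 bytes/s.
Duration = 906,240,000 / 384,000 = 2,360 s.
2,360 s = 39:20.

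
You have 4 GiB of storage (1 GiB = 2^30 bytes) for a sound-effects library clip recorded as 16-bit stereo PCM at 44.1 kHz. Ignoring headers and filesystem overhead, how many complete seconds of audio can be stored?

Uncompressed byte rate = 44,100 × 2 × 2 = 176,400 bytes/s.
Capacity = 4 × 1,073,741,824 = 4,294,967,296 bytes.
4,294,967,296 / 176,400 ≈ 24347.89 s → 24,347 seconds.

24,347 seconds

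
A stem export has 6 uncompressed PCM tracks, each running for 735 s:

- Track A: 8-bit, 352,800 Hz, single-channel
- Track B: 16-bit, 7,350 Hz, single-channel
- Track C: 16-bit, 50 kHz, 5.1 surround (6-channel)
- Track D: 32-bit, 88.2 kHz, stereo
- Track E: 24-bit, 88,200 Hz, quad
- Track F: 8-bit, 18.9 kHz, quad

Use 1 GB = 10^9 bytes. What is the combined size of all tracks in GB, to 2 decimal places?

2.06 GB

Track A: 352,800 × 735 × 1 × 1 = 259,308,000 bytes.
Track B: 7,350 × 735 × 2 × 1 = 10,804,500 bytes.
Track C: 50,000 × 735 × 2 × 6 = 441,000,000 bytes.
Track D: 88,200 × 735 × 4 × 2 = 518,616,000 bytes.
Track E: 88,200 × 735 × 3 × 4 = 777,924,000 bytes.
Track F: 18,900 × 735 × 1 × 4 = 55,566,000 bytes.
Total = 2,063,218,500 bytes = 2.06 GB.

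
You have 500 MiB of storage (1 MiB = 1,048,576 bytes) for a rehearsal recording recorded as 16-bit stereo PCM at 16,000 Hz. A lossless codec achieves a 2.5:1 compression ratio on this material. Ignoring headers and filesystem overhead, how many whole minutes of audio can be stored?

341 minutes

Uncompressed byte rate = 16,000 × 2 × 2 = 64,000 bytes/s.
After 2.5:1 compression, effective rate ≈ 25600 bytes/s.
Capacity = 500 × 1,048,576 = 524,288,000 bytes.
524,288,000 / effective rate ≈ 20480 s → 341 minutes.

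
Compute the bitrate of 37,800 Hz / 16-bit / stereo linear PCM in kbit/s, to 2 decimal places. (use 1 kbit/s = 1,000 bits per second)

Bit rate = 37,800 × 16 × 2 = 1,209,600 bits/s.
= 1209.60 kbit/s.

1209.60 kbit/s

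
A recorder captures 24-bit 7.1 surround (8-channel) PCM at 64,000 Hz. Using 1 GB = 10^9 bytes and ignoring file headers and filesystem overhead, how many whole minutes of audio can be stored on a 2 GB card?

21 minutes

Uncompressed byte rate = 64,000 × 3 × 8 = 1,536,000 bytes/s.
Capacity = 2 × 1,000,000,000 = 2,000,000,000 bytes.
2,000,000,000 / 1,536,000 ≈ 1302.08 s → 21 minutes.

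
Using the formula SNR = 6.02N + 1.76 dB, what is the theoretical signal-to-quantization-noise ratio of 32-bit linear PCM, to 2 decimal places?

6.02 × 32 + 1.76 = 194.40 dB.

194.40 dB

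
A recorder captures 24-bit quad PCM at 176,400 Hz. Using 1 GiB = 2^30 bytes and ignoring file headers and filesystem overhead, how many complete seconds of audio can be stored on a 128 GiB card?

64,927 seconds

Uncompressed byte rate = 176,400 × 3 × 4 = 2,116,800 bytes/s.
Capacity = 128 × 1,073,741,824 = 137,438,953,472 bytes.
137,438,953,472 / 2,116,800 ≈ 64927.7 s → 64,927 seconds.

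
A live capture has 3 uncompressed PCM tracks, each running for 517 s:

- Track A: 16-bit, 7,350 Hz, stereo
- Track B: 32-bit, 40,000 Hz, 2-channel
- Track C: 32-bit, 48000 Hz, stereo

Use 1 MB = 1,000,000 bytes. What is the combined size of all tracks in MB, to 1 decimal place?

379.2 MB

Track A: 7,350 × 517 × 2 × 2 = 15,199,800 bytes.
Track B: 40,000 × 517 × 4 × 2 = 165,440,000 bytes.
Track C: 48,000 × 517 × 4 × 2 = 198,528,000 bytes.
Total = 379,167,800 bytes = 379.2 MB.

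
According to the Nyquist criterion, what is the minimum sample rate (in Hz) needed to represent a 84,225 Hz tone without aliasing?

Minimum sample rate = 2 × 84,225 Hz = 168,450 Hz.

168,450 Hz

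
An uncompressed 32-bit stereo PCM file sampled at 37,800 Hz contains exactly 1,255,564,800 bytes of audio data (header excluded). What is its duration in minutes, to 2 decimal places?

Byte rate = 37,800 × 4 × 2 = 302,400 bytes/s.
Duration = 1,255,564,800 / 302,400 = 4,152 s.
4,152 s / 60 = 69.20 minutes.

69.20 minutes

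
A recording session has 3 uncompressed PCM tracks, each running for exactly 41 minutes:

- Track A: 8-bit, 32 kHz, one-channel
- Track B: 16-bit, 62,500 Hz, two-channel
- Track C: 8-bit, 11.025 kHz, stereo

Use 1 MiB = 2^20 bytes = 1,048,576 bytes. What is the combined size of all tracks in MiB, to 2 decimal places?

exactly 41 minutes = 2,460 s.
Track A: 32,000 × 2,460 × 1 × 1 = 78,720,000 bytes.
Track B: 62,500 × 2,460 × 2 × 2 = 615,000,000 bytes.
Track C: 11,025 × 2,460 × 1 × 2 = 54,243,000 bytes.
Total = 747,963,000 bytes = 713.31 MiB.

713.31 MiB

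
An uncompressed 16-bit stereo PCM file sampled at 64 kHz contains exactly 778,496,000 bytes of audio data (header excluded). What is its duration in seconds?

Byte rate = 64,000 × 2 × 2 = 256,000 bytes/s.
Duration = 778,496,000 / 256,000 = 3,041 s.

3,041 seconds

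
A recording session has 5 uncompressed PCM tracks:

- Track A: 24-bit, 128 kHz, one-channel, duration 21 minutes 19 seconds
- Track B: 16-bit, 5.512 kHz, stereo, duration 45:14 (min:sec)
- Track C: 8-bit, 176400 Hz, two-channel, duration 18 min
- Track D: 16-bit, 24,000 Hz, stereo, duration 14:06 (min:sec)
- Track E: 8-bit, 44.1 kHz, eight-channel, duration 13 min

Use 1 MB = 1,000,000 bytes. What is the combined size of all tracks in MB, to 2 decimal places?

1288.40 MB

Track A: 21 minutes 19 seconds = 1,279 s; 128,000 × 1,279 × 3 × 1 = 491,136,000 bytes.
Track B: 45:14 (min:sec) = 2,714 s; 5,512 × 2,714 × 2 × 2 = 59,838,272 bytes.
Track C: 18 min = 1,080 s; 176,400 × 1,080 × 1 × 2 = 381,024,000 bytes.
Track D: 14:06 (min:sec) = 846 s; 24,000 × 846 × 2 × 2 = 81,216,000 bytes.
Track E: 13 min = 780 s; 44,100 × 780 × 1 × 8 = 275,184,000 bytes.
Total = 1,288,398,272 bytes = 1288.40 MB.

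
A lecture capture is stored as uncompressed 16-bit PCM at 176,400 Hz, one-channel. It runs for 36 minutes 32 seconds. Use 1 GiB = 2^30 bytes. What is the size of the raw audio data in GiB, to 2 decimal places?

0.72 GiB

Duration = 36 minutes 32 seconds = 2,192 s.
Bytes = 176,400 samples/s × 2,192 s × 2 bytes/sample × 1 ch = 773,337,600 bytes.
773,337,600 / 1,073,741,824 = 0.72 GiB.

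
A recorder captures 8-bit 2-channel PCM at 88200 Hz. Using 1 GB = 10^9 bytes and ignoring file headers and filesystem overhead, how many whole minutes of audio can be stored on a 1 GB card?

94 minutes

Uncompressed byte rate = 88,200 × 1 × 2 = 176,400 bytes/s.
Capacity = 1 × 1,000,000,000 = 1,000,000,000 bytes.
1,000,000,000 / 176,400 ≈ 5668.93 s → 94 minutes.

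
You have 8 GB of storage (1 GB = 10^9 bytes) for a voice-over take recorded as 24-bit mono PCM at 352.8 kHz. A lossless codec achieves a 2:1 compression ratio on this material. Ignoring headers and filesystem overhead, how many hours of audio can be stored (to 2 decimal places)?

4.20 hours

Uncompressed byte rate = 352,800 × 3 × 1 = 1,058,400 bytes/s.
After 2:1 compression, effective rate ≈ 529200 bytes/s.
Capacity = 8 × 1,000,000,000 = 8,000,000,000 bytes.
8,000,000,000 / effective rate ≈ 15117.16 s → 4.20 hours.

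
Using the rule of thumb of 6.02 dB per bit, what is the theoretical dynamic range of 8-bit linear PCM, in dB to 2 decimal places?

48.16 dB

8 × 6.02 = 48.16 dB.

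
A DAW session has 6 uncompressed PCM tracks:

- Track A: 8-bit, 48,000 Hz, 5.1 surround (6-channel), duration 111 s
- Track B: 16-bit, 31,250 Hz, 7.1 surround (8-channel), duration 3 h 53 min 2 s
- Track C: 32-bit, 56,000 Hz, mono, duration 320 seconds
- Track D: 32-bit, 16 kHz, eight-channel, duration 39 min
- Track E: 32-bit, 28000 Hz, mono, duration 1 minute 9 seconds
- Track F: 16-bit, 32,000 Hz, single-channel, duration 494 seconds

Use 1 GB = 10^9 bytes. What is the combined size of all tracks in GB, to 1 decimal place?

Track A: 48,000 × 111 × 1 × 6 = 31,968,000 bytes.
Track B: 3 h 53 min 2 s = 13,982 s; 31,250 × 13,982 × 2 × 8 = 6,991,000,000 bytes.
Track C: 56,000 × 320 × 4 × 1 = 71,680,000 bytes.
Track D: 39 min = 2,340 s; 16,000 × 2,340 × 4 × 8 = 1,198,080,000 bytes.
Track E: 1 minute 9 seconds = 69 s; 28,000 × 69 × 4 × 1 = 7,728,000 bytes.
Track F: 32,000 × 494 × 2 × 1 = 31,616,000 bytes.
Total = 8,332,072,000 bytes = 8.3 GB.

8.3 GB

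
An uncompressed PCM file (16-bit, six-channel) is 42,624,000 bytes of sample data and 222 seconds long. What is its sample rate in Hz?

Bytes = sample_rate × seconds × bytes_per_sample × channels.
sample_rate = 42,624,000 / (222 × 2 × 6) = 42,624,000 / 2,664 = 16,000 Hz.

16,000 Hz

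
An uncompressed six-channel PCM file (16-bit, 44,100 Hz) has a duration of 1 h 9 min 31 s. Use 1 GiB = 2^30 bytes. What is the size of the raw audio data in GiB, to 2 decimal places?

Duration = 1 h 9 min 31 s = 4,171 s.
Bytes = 44,100 samples/s × 4,171 s × 2 bytes/sample × 6 ch = 2,207,293,200 bytes.
2,207,293,200 / 1,073,741,824 = 2.06 GiB.

2.06 GiB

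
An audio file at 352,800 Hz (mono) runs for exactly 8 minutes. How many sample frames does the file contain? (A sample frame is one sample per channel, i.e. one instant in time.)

169,344,000 sample frames

exactly 8 minutes = 480 s.
352,800 samples/s × 480 s = 169,344,000 frames.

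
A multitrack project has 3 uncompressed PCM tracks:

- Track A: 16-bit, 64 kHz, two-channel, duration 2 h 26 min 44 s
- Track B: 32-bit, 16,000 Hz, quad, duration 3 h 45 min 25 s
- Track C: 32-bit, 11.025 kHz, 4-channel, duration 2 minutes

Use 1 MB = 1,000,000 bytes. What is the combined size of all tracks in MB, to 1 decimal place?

Track A: 2 h 26 min 44 s = 8,804 s; 64,000 × 8,804 × 2 × 2 = 2,253,824,000 bytes.
Track B: 3 h 45 min 25 s = 13,525 s; 16,000 × 13,525 × 4 × 4 = 3,462,400,000 bytes.
Track C: 2 minutes = 120 s; 11,025 × 120 × 4 × 4 = 21,168,000 bytes.
Total = 5,737,392,000 bytes = 5737.4 MB.

5737.4 MB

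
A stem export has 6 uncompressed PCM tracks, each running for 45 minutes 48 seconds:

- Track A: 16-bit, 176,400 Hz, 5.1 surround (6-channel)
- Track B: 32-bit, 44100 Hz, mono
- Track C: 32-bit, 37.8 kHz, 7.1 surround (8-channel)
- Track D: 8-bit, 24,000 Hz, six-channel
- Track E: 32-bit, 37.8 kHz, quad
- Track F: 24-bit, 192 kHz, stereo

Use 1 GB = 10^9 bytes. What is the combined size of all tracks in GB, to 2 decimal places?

14.85 GB

45 minutes 48 seconds = 2,748 s.
Track A: 176,400 × 2,748 × 2 × 6 = 5,816,966,400 bytes.
Track B: 44,100 × 2,748 × 4 × 1 = 484,747,200 bytes.
Track C: 37,800 × 2,748 × 4 × 8 = 3,323,980,800 bytes.
Track D: 24,000 × 2,748 × 1 × 6 = 395,712,000 bytes.
Track E: 37,800 × 2,748 × 4 × 4 = 1,661,990,400 bytes.
Track F: 192,000 × 2,748 × 3 × 2 = 3,165,696,000 bytes.
Total = 14,849,092,800 bytes = 14.85 GB.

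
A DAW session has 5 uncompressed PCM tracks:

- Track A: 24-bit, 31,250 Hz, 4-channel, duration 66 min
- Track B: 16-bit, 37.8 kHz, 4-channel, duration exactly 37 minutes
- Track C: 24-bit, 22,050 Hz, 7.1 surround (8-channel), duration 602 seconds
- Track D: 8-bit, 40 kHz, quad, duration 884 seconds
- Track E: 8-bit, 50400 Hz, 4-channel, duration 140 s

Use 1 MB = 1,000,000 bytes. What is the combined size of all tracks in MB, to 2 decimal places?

2644.57 MB

Track A: 66 min = 3,960 s; 31,250 × 3,960 × 3 × 4 = 1,485,000,000 bytes.
Track B: exactly 37 minutes = 2,220 s; 37,800 × 2,220 × 2 × 4 = 671,328,000 bytes.
Track C: 22,050 × 602 × 3 × 8 = 318,578,400 bytes.
Track D: 40,000 × 884 × 1 × 4 = 141,440,000 bytes.
Track E: 50,400 × 140 × 1 × 4 = 28,224,000 bytes.
Total = 2,644,570,400 bytes = 2644.57 MB.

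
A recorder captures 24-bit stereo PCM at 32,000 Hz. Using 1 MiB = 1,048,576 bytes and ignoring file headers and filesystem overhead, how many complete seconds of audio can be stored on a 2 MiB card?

10 seconds

Uncompressed byte rate = 32,000 × 3 × 2 = 192,000 bytes/s.
Capacity = 2 × 1,048,576 = 2,097,152 bytes.
2,097,152 / 192,000 ≈ 10.92 s → 10 seconds.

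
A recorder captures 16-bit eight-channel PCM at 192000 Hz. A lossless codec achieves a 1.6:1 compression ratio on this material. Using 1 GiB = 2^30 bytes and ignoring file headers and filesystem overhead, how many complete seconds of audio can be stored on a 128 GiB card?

Uncompressed byte rate = 192,000 × 2 × 8 = 3,072,000 bytes/s.
After 1.6:1 compression, effective rate ≈ 1920000 bytes/s.
Capacity = 128 × 1,073,741,824 = 137,438,953,472 bytes.
137,438,953,472 / effective rate ≈ 71582.79 s → 71,582 seconds.

71,582 seconds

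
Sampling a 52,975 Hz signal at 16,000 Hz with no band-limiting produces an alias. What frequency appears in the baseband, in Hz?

4,975 Hz

Nyquist = 16,000/2 = 8,000 Hz; 52,975 Hz exceeds it.
Alias = |52,975 − 3×16,000| = |52,975 − 48,000| = 4,975 Hz.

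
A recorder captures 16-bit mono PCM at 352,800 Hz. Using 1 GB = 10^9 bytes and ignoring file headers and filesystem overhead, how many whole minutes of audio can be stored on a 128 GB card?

3,023 minutes

Uncompressed byte rate = 352,800 × 2 × 1 = 705,600 bytes/s.
Capacity = 128 × 1,000,000,000 = 128,000,000,000 bytes.
128,000,000,000 / 705,600 ≈ 181405.9 s → 3,023 minutes.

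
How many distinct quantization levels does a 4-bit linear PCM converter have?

16 levels

2^4 = 16.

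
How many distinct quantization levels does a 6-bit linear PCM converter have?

2^6 = 64.

64 levels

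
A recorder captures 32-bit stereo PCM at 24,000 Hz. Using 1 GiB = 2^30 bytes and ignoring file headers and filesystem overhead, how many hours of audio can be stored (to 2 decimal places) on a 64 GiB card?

Uncompressed byte rate = 24,000 × 4 × 2 = 192,000 bytes/s.
Capacity = 64 × 1,073,741,824 = 68,719,476,736 bytes.
68,719,476,736 / 192,000 ≈ 357913.94 s → 99.42 hours.

99.42 hours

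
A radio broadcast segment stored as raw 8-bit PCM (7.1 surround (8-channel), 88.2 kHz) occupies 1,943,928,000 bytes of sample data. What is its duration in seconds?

2,755 seconds

Byte rate = 88,200 × 1 × 8 = 705,600 bytes/s.
Duration = 1,943,928,000 / 705,600 = 2,755 s.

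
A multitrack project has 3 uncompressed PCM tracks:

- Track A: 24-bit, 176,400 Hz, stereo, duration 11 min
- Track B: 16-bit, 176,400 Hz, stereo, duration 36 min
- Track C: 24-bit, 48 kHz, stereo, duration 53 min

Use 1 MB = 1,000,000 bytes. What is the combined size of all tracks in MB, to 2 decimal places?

Track A: 11 min = 660 s; 176,400 × 660 × 3 × 2 = 698,544,000 bytes.
Track B: 36 min = 2,160 s; 176,400 × 2,160 × 2 × 2 = 1,524,096,000 bytes.
Track C: 53 min = 3,180 s; 48,000 × 3,180 × 3 × 2 = 915,840,000 bytes.
Total = 3,138,480,000 bytes = 3138.48 MB.

3138.48 MB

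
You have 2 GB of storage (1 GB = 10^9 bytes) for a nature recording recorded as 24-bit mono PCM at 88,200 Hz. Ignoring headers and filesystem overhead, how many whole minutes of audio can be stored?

Uncompressed byte rate = 88,200 × 3 × 1 = 264,600 bytes/s.
Capacity = 2 × 1,000,000,000 = 2,000,000,000 bytes.
2,000,000,000 / 264,600 ≈ 7558.58 s → 125 minutes.

125 minutes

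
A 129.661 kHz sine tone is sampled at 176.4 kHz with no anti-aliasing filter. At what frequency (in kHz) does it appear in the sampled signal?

Nyquist = 176,400/2 = 88,200 Hz; 129,661 Hz exceeds it.
Alias = |129,661 − 1×176,400| = |129,661 − 176,400| = 46,739 Hz = 46.739 kHz.

46.739 kHz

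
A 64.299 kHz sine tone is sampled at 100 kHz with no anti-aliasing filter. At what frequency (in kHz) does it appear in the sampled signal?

Nyquist = 100,000/2 = 50,000 Hz; 64,299 Hz exceeds it.
Alias = |64,299 − 1×100,000| = |64,299 − 100,000| = 35,701 Hz = 35.701 kHz.

35.701 kHz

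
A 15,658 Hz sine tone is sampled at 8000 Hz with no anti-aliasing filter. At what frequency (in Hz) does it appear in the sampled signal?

342 Hz

Nyquist = 8,000/2 = 4,000 Hz; 15,658 Hz exceeds it.
Alias = |15,658 − 2×8,000| = |15,658 − 16,000| = 342 Hz.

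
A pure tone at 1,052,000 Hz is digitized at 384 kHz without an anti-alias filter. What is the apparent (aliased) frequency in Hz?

Nyquist = 384,000/2 = 192,000 Hz; 1,052,000 Hz exceeds it.
Alias = |1,052,000 − 3×384,000| = |1,052,000 − 1,152,000| = 100,000 Hz.

100,000 Hz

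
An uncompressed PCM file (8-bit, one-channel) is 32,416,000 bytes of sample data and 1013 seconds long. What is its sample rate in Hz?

Bytes = sample_rate × seconds × bytes_per_sample × channels.
sample_rate = 32,416,000 / (1,013 × 1 × 1) = 32,416,000 / 1,013 = 32,000 Hz.

32,000 Hz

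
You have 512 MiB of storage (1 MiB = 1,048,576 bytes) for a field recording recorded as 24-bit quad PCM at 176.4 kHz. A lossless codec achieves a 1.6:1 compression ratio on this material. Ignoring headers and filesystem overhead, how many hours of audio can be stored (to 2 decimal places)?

0.11 hours

Uncompressed byte rate = 176,400 × 3 × 4 = 2,116,800 bytes/s.
After 1.6:1 compression, effective rate ≈ 1323000 bytes/s.
Capacity = 512 × 1,048,576 = 536,870,912 bytes.
536,870,912 / effective rate ≈ 405.8 s → 0.11 hours.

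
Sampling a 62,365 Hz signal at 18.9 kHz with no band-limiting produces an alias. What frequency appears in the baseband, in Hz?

5,665 Hz

Nyquist = 18,900/2 = 9,450 Hz; 62,365 Hz exceeds it.
Alias = |62,365 − 3×18,900| = |62,365 − 56,700| = 5,665 Hz.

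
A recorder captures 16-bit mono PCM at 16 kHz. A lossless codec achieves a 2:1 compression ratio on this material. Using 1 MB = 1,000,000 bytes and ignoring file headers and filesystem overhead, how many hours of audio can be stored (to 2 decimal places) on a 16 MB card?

Uncompressed byte rate = 16,000 × 2 × 1 = 32,000 bytes/s.
After 2:1 compression, effective rate ≈ 16000 bytes/s.
Capacity = 16 × 1,000,000 = 16,000,000 bytes.
16,000,000 / effective rate ≈ 1000 s → 0.28 hours.

0.28 hours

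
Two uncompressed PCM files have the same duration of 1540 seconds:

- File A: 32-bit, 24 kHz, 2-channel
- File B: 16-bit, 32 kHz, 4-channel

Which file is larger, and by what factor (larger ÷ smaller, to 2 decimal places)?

File B, by a factor of 1.33

File A: 24,000 × 4 × 2 = 192,000 bytes/s.
File B: 32,000 × 2 × 4 = 256,000 bytes/s.
File B is larger; ratio = 394,240,000 / 295,680,000 = 1.33.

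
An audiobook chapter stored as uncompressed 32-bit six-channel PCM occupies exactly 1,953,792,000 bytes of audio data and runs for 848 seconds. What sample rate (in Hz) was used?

Bytes = sample_rate × seconds × bytes_per_sample × channels.
sample_rate = 1,953,792,000 / (848 × 4 × 6) = 1,953,792,000 / 20,352 = 96,000 Hz.

96,000 Hz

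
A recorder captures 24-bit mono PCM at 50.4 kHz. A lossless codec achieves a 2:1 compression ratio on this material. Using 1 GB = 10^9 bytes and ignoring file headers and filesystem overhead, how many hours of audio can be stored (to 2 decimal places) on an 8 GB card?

29.39 hours

Uncompressed byte rate = 50,400 × 3 × 1 = 151,200 bytes/s.
After 2:1 compression, effective rate ≈ 75600 bytes/s.
Capacity = 8 × 1,000,000,000 = 8,000,000,000 bytes.
8,000,000,000 / effective rate ≈ 105820.11 s → 29.39 hours.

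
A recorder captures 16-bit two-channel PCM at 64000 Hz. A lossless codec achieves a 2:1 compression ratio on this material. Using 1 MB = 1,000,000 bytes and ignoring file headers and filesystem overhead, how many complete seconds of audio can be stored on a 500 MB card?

Uncompressed byte rate = 64,000 × 2 × 2 = 256,000 bytes/s.
After 2:1 compression, effective rate ≈ 128000 bytes/s.
Capacity = 500 × 1,000,000 = 500,000,000 bytes.
500,000,000 / effective rate ≈ 3906.25 s → 3,906 seconds.

3,906 seconds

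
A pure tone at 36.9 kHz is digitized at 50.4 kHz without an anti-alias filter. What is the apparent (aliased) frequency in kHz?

Nyquist = 50,400/2 = 25,200 Hz; 36,900 Hz exceeds it.
Alias = |36,900 − 1×50,400| = |36,900 − 50,400| = 13,500 Hz = 13.5 kHz.

13.5 kHz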